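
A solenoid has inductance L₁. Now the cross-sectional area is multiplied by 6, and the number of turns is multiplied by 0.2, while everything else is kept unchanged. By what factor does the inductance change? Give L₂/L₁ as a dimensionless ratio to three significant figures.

L₂/L₁ = 0.240

For a solenoid, L ∝ μᵣN²A/ℓ.
L₂/L₁ = (6) × (0.2)^2 = 0.240.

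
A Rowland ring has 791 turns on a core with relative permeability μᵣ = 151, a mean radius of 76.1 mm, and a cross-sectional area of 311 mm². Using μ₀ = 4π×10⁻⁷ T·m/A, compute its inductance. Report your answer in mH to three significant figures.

L ≈ 77.2 mH

For a thin toroid, L = μ₀μᵣN²A/(2πR).
L = (4π×10⁻⁷)(151)(791)²(3.110×10^-4) / (2π×7.610×10^-2 m) = 7.722×10^-2 H.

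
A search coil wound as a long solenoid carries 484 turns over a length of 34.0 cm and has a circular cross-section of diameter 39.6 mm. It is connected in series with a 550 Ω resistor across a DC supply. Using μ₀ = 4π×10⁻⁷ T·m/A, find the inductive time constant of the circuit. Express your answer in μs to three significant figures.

A = π(d/2)² = π(1.980×10^-2 m)² = 1.232×10^-3 m².
L = μ₀N²A/ℓ = (4π×10⁻⁷)(484)²(1.232×10^-3)/(0.34) = 1.066×10^-3 H.
τ = L/R = (1.066×10^-3)/(550) = 1.939×10^-6 s.

τ ≈ 1.94 μs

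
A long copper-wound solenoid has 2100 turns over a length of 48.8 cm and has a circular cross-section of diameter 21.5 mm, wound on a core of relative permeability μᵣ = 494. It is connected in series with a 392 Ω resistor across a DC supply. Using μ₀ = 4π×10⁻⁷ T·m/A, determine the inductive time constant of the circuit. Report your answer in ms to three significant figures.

A = π(d/2)² = π(1.075×10^-2 m)² = 3.631×10^-4 m².
L = μ₀μᵣN²A/ℓ = (4π×10⁻⁷)(494)(2100)²(3.631×10^-4)/(0.488) = 2.037 H.
τ = L/R = (2.037)/(392) = 5.196×10^-3 s.

τ ≈ 5.20 ms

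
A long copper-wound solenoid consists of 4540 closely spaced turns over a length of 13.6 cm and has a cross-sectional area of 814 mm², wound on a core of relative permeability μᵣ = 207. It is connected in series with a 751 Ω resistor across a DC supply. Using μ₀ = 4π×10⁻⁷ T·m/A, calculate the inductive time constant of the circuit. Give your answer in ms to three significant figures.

A = 814 mm² = 8.140×10^-4 m².
L = μ₀μᵣN²A/ℓ = (4π×10⁻⁷)(207)(4540)²(8.140×10^-4)/(0.136) = 32.09 H.
τ = L/R = (32.09)/(751) = 4.273×10^-2 s.

τ ≈ 42.7 ms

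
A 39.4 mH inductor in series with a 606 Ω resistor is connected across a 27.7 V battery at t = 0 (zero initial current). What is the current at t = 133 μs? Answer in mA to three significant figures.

I ≈ 39.8 mA

τ = L/R = 3.940×10^-2/606 = 6.502×10^-5 s; final current I_∞ = ε/R = 27.7/606 = 4.571×10^-2 A.
I(t) = I_∞(1 − e^(−t/τ)) with t/τ = 2.046.
I = (4.571×10^-2)(1 − e^(−2.046)) = 3.980×10^-2 A.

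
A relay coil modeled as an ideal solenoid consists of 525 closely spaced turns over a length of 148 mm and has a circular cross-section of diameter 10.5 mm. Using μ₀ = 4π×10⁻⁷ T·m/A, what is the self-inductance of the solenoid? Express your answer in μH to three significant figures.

L ≈ 203 μH

A = π(d/2)² = π(5.250×10^-3 m)² = 8.659×10^-5 m².
For a long solenoid, L = μ₀N²A/ℓ.
L = (4π×10⁻⁷)(525)²(8.659×10^-5)/(0.148 m) = 2.026×10^-4 H.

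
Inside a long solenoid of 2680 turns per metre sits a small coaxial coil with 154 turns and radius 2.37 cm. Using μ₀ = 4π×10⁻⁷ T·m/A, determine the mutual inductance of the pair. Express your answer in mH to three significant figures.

The outer solenoid produces a uniform field B₁ = μ₀n₁I₁ across the inner coil,
so the flux linkage is N₂Φ = N₂B₁A₂ = μ₀n₁N₂A₂·I₁, giving M = μ₀n₁N₂A₂.
A₂ = πr² = π(2.370×10^-2 m)² = 1.7646×10^-3 m².
M = (4π×10⁻⁷)(2680)(154)(1.7646×10^-3) = 9.152×10^-4 H.

M ≈ 0.915 mH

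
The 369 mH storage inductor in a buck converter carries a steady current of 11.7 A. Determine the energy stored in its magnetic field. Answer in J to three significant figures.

U ≈ 25.3 J

Stored magnetic energy: U = ½LI².
U = ½(0.369 H)(11.7 A)² = 25.26 J.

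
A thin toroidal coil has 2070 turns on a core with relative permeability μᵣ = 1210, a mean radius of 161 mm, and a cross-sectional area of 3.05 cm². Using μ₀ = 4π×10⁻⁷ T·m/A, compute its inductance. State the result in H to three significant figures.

For a thin toroid, L = μ₀μᵣN²A/(2πR).
L = (4π×10⁻⁷)(1210)(2070)²(3.050×10^-4) / (2π×0.161 m) = 1.964 H.

L ≈ 1.96 H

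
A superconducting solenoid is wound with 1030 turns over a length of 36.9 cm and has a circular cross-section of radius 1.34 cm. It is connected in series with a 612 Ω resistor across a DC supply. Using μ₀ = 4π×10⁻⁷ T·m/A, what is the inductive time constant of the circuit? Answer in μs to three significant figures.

τ ≈ 3.33 μs

A = πr² = π(1.340×10^-2 m)² = 5.641×10^-4 m².
L = μ₀N²A/ℓ = (4π×10⁻⁷)(1030)²(5.641×10^-4)/(0.369) = 2.038×10^-3 H.
τ = L/R = (2.038×10^-3)/(612) = 3.330×10^-6 s.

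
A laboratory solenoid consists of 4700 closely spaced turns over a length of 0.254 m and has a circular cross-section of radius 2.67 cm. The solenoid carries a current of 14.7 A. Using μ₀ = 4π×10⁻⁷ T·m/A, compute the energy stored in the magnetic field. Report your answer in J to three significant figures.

A = πr² = π(2.670×10^-2 m)² = 2.240×10^-3 m².
L = μ₀N²A/ℓ = (4π×10⁻⁷)(4700)²(2.240×10^-3)/(0.254) = 0.2448 H.
U = ½LI² = ½(0.2448)(14.7)² = 26.445 J.

U ≈ 26.4 J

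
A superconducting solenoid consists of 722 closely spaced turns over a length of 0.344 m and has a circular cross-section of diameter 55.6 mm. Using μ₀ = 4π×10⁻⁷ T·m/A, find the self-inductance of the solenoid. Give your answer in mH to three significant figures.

A = π(d/2)² = π(2.780×10^-2 m)² = 2.428×10^-3 m².
For a long solenoid, L = μ₀N²A/ℓ.
L = (4π×10⁻⁷)(722)²(2.428×10^-3)/(0.344 m) = 4.623×10^-3 H.

L ≈ 4.62 mH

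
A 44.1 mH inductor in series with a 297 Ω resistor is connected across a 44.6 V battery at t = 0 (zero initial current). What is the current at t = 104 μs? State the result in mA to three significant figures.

I ≈ 75.6 mA

τ = L/R = 4.410×10^-2/297 = 1.4848×10^-4 s; final current I_∞ = ε/R = 44.6/297 = 0.1502 A.
I(t) = I_∞(1 − e^(−t/τ)) with t/τ = 0.700.
I = (0.1502)(1 − e^(−0.700)) = 7.563×10^-2 A.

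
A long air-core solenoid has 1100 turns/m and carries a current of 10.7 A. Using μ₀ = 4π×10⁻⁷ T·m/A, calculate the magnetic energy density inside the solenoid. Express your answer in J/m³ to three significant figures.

B = μ₀nI = (4π×10⁻⁷)(1.100×10^3)(10.7) = 1.479×10^-2 T.
u = B²/(2μ₀) = (1.479×10^-2)²/(2×4π×10⁻⁷) = 87.04 J/m³.

u ≈ 87.0 J/m³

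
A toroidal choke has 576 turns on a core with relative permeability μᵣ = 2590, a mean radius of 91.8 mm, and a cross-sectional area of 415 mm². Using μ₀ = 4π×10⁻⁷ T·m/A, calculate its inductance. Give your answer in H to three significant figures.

For a thin toroid, L = μ₀μᵣN²A/(2πR).
L = (4π×10⁻⁷)(2590)(576)²(4.150×10^-4) / (2π×9.180×10^-2 m) = 0.7769 H.

L ≈ 0.777 H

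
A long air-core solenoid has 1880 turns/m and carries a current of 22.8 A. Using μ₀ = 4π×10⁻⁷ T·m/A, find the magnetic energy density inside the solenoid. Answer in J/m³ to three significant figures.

u ≈ 1150 J/m³

B = μ₀nI = (4π×10⁻⁷)(1.880×10^3)(22.8) = 5.386×10^-2 T.
u = B²/(2μ₀) = (5.386×10^-2)²/(2×4π×10⁻⁷) = 1.154×10^3 J/m³.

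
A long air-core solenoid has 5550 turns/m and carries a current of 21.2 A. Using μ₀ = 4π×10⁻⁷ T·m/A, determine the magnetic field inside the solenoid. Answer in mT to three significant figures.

B ≈ 148 mT

Inside a long solenoid, B = μ₀nI.
B = (4π×10⁻⁷)(5.550×10^3 m⁻¹)(21.2 A) = 0.1479 T.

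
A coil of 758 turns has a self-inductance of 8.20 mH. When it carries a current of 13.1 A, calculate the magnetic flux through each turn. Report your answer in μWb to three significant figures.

From L = NΦ_B/I, the flux per turn is Φ_B = LI/N.
Φ_B = (8.200×10^-3 H)(13.1 A)/758 = 1.417×10^-4 Wb.

Φ_B ≈ 142 μWb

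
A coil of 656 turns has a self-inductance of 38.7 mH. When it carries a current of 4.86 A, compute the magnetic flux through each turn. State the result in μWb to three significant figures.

From L = NΦ_B/I, the flux per turn is Φ_B = LI/N.
Φ_B = (3.870×10^-2 H)(4.86 A)/656 = 2.867×10^-4 Wb.

Φ_B ≈ 287 μWb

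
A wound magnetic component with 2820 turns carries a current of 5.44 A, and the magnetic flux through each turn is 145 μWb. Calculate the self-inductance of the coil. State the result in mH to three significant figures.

L ≈ 75.2 mH

Self-inductance is defined by L = NΦ_B/I (flux linkage over current).
L = (2820)(1.450×10^-4 Wb)/(5.44 A) = 7.517×10^-2 H.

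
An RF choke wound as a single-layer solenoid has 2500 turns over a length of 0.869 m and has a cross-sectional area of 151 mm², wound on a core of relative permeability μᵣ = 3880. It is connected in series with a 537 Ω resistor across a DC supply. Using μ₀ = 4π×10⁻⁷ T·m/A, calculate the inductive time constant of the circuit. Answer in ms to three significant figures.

τ ≈ 9.86 ms

A = 151 mm² = 1.510×10^-4 m².
L = μ₀μᵣN²A/ℓ = (4π×10⁻⁷)(3880)(2500)²(1.510×10^-4)/(0.869) = 5.295 H.
τ = L/R = (5.295)/(537) = 9.861×10^-3 s.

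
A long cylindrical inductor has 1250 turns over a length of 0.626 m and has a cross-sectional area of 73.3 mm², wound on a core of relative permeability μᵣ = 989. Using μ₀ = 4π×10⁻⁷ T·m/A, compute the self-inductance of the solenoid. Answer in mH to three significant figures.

L ≈ 227 mH

A = 73.3 mm² = 7.330×10^-5 m².
For a long solenoid, L = μ₀μᵣN²A/ℓ.
L = (4π×10⁻⁷)(989)(1250)²(7.330×10^-5)/(0.626 m) = 0.2274 H.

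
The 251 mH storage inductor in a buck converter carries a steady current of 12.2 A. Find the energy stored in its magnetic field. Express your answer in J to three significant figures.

U ≈ 18.7 J

Stored magnetic energy: U = ½LI².
U = ½(0.251 H)(12.2 A)² = 18.68 J.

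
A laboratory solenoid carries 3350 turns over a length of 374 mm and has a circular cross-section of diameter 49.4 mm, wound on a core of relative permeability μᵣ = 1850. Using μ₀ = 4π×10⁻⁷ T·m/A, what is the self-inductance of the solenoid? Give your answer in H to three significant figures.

A = π(d/2)² = π(2.470×10^-2 m)² = 1.917×10^-3 m².
For a long solenoid, L = μ₀μᵣN²A/ℓ.
L = (4π×10⁻⁷)(1850)(3350)²(1.917×10^-3)/(0.374 m) = 133.7 H.

L ≈ 134 H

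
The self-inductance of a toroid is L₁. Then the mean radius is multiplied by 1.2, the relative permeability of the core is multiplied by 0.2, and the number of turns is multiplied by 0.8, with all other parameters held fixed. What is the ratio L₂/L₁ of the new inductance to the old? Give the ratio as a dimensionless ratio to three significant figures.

L₂/L₁ = 0.107

For a toroid, L ∝ μᵣN²A/R.
L₂/L₁ = (1.2)^-1 × (0.2) × (0.8)^2 = 0.107.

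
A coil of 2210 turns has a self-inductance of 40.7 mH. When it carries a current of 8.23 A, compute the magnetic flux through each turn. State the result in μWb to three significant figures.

Φ_B ≈ 152 μWb

From L = NΦ_B/I, the flux per turn is Φ_B = LI/N.
Φ_B = (4.070×10^-2 H)(8.23 A)/2210 = 1.516×10^-4 Wb.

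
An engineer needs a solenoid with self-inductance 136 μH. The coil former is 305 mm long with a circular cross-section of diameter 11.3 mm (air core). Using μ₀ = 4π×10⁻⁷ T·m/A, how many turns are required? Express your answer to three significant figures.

N ≈ 574 turns

A = π(d/2)² = π(5.650×10^-3 m)² = 1.003×10^-4 m².
From L = μ₀N²A/ℓ, N = √(Lℓ / (μ₀A)).
N = √[(1.360×10^-4)(0.305) / ((4π×10⁻⁷)×1.003×10^-4)] = √(3.291×10^5) ≈ 573.7.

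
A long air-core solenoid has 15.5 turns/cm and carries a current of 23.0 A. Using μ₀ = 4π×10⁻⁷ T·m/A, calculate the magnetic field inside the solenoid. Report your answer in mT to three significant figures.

Inside a long solenoid, B = μ₀nI.
B = (4π×10⁻⁷)(1.550×10^3 m⁻¹)(23.0 A) = 4.480×10^-2 T.

B ≈ 44.8 mT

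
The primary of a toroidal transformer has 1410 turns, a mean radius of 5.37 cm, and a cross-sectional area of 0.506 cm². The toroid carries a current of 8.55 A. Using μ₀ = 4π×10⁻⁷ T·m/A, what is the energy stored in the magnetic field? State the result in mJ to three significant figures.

U ≈ 13.7 mJ

L = μ₀N²A/(2πR) = (4π×10⁻⁷)(1410)²(5.060×10^-5)/(2π×5.370×10^-2) = 3.747×10^-4 H.
U = ½LI² = ½(3.747×10^-4)(8.55)² = 1.369×10^-2 J.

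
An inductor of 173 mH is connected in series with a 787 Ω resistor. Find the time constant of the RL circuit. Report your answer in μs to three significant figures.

τ = L/R = (0.173 H)/(787 Ω) = 2.198×10^-4 s.

τ ≈ 220 μs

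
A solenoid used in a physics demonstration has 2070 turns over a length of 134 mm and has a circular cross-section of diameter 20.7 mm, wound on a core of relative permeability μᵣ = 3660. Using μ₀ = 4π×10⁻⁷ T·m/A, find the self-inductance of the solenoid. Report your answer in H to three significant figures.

L ≈ 49.5 H

A = π(d/2)² = π(1.035×10^-2 m)² = 3.365×10^-4 m².
For a long solenoid, L = μ₀μᵣN²A/ℓ.
L = (4π×10⁻⁷)(3660)(2070)²(3.365×10^-4)/(0.134 m) = 49.49 H.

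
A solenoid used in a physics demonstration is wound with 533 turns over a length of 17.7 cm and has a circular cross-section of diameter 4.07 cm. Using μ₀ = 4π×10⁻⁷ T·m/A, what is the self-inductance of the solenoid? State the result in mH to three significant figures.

L ≈ 2.62 mH

A = π(d/2)² = π(2.035×10^-2 m)² = 1.301×10^-3 m².
For a long solenoid, L = μ₀N²A/ℓ.
L = (4π×10⁻⁷)(533)²(1.301×10^-3)/(0.177 m) = 2.624×10^-3 H.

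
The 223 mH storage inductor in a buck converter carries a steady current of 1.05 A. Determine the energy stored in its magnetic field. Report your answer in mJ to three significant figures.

U ≈ 123 mJ

Stored magnetic energy: U = ½LI².
U = ½(0.223 H)(1.05 A)² = 0.1229 J.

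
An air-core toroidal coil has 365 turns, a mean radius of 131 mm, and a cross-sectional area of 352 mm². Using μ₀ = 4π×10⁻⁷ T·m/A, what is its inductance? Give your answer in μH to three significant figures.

L ≈ 71.6 μH

For a thin toroid, L = μ₀N²A/(2πR).
L = (4π×10⁻⁷)(365)²(3.520×10^-4) / (2π×0.131 m) = 7.160×10^-5 H.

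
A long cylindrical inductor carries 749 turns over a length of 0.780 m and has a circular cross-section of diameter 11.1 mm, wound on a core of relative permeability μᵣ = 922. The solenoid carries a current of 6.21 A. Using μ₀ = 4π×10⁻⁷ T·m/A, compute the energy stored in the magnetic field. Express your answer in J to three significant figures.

U ≈ 1.55 J

A = π(d/2)² = π(5.550×10^-3 m)² = 9.677×10^-5 m².
L = μ₀μᵣN²A/ℓ = (4π×10⁻⁷)(922)(749)²(9.677×10^-5)/(0.78) = 8.064×10^-2 H.
U = ½LI² = ½(8.064×10^-2)(6.21)² = 1.5549 J.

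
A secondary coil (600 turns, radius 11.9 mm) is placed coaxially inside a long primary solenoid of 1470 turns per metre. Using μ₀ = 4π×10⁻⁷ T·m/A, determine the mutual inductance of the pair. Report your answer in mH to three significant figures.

M ≈ 0.493 mH

The outer solenoid produces a uniform field B₁ = μ₀n₁I₁ across the inner coil,
so the flux linkage is N₂Φ = N₂B₁A₂ = μ₀n₁N₂A₂·I₁, giving M = μ₀n₁N₂A₂.
A₂ = πr² = π(1.190×10^-2 m)² = 4.449×10^-4 m².
M = (4π×10⁻⁷)(1470)(600)(4.449×10^-4) = 4.931×10^-4 H.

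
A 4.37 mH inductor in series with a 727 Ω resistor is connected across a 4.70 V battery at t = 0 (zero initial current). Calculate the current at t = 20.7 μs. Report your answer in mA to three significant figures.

I ≈ 6.26 mA

τ = L/R = 4.370×10^-3/727 = 6.011×10^-6 s; final current I_∞ = ε/R = 4.70/727 = 6.4649×10^-3 A.
I(t) = I_∞(1 − e^(−t/τ)) with t/τ = 3.444.
I = (6.4649×10^-3)(1 − e^(−3.444)) = 6.258×10^-3 A.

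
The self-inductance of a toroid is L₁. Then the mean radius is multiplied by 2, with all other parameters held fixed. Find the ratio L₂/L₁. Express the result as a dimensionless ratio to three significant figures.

L₂/L₁ = 0.500

For a toroid, L ∝ μᵣN²A/R.
L₂/L₁ = (2)^-1 = 0.500.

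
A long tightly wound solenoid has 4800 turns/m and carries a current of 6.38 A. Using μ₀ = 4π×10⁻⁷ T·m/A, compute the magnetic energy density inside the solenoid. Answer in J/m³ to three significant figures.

B = μ₀nI = (4π×10⁻⁷)(4.800×10^3)(6.38) = 3.848×10^-2 T.
u = B²/(2μ₀) = (3.848×10^-2)²/(2×4π×10⁻⁷) = 589.3 J/m³.

u ≈ 589 J/m³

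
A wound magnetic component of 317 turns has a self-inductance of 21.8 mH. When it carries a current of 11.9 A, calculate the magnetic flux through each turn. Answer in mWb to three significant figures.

From L = NΦ_B/I, the flux per turn is Φ_B = LI/N.
Φ_B = (2.180×10^-2 H)(11.9 A)/317 = 8.184×10^-4 Wb.

Φ_B ≈ 0.818 mWb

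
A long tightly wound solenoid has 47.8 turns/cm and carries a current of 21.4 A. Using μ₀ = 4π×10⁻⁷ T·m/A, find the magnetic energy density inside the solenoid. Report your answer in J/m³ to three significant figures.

u ≈ 6570 J/m³

B = μ₀nI = (4π×10⁻⁷)(4.780×10^3)(21.4) = 0.1285 T.
u = B²/(2μ₀) = (0.1285)²/(2×4π×10⁻⁷) = 6.5745×10^3 J/m³.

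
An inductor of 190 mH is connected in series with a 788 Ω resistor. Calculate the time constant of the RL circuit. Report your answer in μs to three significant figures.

τ ≈ 241 μs

τ = L/R = (0.19 H)/(788 Ω) = 2.411×10^-4 s.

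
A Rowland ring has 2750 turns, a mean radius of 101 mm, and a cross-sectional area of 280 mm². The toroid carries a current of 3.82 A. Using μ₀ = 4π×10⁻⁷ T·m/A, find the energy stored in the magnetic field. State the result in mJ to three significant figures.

U ≈ 30.6 mJ

L = μ₀N²A/(2πR) = (4π×10⁻⁷)(2750)²(2.800×10^-4)/(2π×0.101) = 4.193×10^-3 H.
U = ½LI² = ½(4.193×10^-3)(3.82)² = 3.059×10^-2 J.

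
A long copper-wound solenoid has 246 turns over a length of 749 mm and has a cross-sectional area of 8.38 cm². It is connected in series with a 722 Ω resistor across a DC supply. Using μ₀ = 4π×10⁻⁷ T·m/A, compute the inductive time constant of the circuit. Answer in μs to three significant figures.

A = 8.38 cm² = 8.380×10^-4 m².
L = μ₀N²A/ℓ = (4π×10⁻⁷)(246)²(8.380×10^-4)/(0.749) = 8.508×10^-5 H.
τ = L/R = (8.508×10^-5)/(722) = 1.178×10^-7 s.

τ ≈ 0.118 μs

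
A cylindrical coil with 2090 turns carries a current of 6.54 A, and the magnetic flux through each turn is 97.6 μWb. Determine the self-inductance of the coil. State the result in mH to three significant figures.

Self-inductance is defined by L = NΦ_B/I (flux linkage over current).
L = (2090)(9.760×10^-5 Wb)/(6.54 A) = 3.119×10^-2 H.

L ≈ 31.2 mH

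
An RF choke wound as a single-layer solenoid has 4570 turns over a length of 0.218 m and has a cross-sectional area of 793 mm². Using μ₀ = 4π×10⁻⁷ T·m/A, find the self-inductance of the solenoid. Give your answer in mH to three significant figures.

A = 793 mm² = 7.930×10^-4 m².
For a long solenoid, L = μ₀N²A/ℓ.
L = (4π×10⁻⁷)(4570)²(7.930×10^-4)/(0.218 m) = 9.547×10^-2 H.

L ≈ 95.5 mH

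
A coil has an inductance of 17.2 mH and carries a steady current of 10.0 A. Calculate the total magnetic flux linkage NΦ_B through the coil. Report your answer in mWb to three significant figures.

From L = NΦ_B/I, the flux linkage is NΦ_B = LI.
NΦ_B = (1.720×10^-2 H)(10.0 A) = 0.172 Wb.

NΦ_B ≈ 172 mWb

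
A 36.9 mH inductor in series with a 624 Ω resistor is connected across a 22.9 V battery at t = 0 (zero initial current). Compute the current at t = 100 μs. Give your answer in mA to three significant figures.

I ≈ 29.9 mA

τ = L/R = 3.690×10^-2/624 = 5.913×10^-5 s; final current I_∞ = ε/R = 22.9/624 = 3.670×10^-2 A.
I(t) = I_∞(1 − e^(−t/τ)) with t/τ = 1.691.
I = (3.670×10^-2)(1 − e^(−1.691)) = 2.993×10^-2 A.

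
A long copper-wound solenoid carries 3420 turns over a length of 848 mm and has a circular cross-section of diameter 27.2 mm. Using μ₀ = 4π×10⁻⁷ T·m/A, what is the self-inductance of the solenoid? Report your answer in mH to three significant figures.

A = π(d/2)² = π(1.360×10^-2 m)² = 5.811×10^-4 m².
For a long solenoid, L = μ₀N²A/ℓ.
L = (4π×10⁻⁷)(3420)²(5.811×10^-4)/(0.848 m) = 1.007×10^-2 H.

L ≈ 10.1 mH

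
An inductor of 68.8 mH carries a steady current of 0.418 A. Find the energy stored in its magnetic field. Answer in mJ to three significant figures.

U ≈ 6.01 mJ

Stored magnetic energy: U = ½LI².
U = ½(6.880×10^-2 H)(0.418 A)² = 6.011×10^-3 J.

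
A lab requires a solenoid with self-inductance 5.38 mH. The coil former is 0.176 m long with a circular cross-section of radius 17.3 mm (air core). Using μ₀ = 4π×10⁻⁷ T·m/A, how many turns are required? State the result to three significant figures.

A = πr² = π(1.730×10^-2 m)² = 9.402×10^-4 m².
From L = μ₀N²A/ℓ, N = √(Lℓ / (μ₀A)).
N = √[(5.380×10^-3)(0.176) / ((4π×10⁻⁷)×9.402×10^-4)] = √(8.014×10^5) ≈ 895.2.

N ≈ 895 turns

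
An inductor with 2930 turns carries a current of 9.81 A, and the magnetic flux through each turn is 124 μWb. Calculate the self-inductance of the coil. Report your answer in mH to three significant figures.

L ≈ 37.0 mH

Self-inductance is defined by L = NΦ_B/I (flux linkage over current).
L = (2930)(1.240×10^-4 Wb)/(9.81 A) = 3.704×10^-2 H.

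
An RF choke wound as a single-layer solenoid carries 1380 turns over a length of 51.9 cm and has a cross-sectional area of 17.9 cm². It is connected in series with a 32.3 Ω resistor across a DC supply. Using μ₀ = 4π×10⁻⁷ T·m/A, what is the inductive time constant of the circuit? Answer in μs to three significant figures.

τ ≈ 256 μs

A = 17.9 cm² = 1.790×10^-3 m².
L = μ₀N²A/ℓ = (4π×10⁻⁷)(1380)²(1.790×10^-3)/(0.519) = 8.254×10^-3 H.
τ = L/R = (8.254×10^-3)/(32.3) = 2.555×10^-4 s.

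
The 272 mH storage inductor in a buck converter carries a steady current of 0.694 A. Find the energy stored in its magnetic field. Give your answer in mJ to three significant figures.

Stored magnetic energy: U = ½LI².
U = ½(0.272 H)(0.694 A)² = 6.550×10^-2 J.

U ≈ 65.5 mJ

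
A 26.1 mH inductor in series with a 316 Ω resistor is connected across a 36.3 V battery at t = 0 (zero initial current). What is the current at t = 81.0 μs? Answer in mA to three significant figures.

I ≈ 71.8 mA

τ = L/R = 2.610×10^-2/316 = 8.259×10^-5 s; final current I_∞ = ε/R = 36.3/316 = 0.1149 A.
I(t) = I_∞(1 − e^(−t/τ)) with t/τ = 0.981.
I = (0.1149)(1 − e^(−0.981)) = 7.179×10^-2 A.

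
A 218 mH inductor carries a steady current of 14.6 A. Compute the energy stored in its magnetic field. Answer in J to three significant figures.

U ≈ 23.2 J

Stored magnetic energy: U = ½LI².
U = ½(0.218 H)(14.6 A)² = 23.23 J.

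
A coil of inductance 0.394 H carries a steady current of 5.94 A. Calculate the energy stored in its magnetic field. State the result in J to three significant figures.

Stored magnetic energy: U = ½LI².
U = ½(0.394 H)(5.94 A)² = 6.951 J.

U ≈ 6.95 J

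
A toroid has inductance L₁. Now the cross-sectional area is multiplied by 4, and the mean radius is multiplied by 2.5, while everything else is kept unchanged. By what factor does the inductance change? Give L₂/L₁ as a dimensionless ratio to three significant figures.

For a toroid, L ∝ μᵣN²A/R.
L₂/L₁ = (4) × (2.5)^-1 = 1.60.

L₂/L₁ = 1.60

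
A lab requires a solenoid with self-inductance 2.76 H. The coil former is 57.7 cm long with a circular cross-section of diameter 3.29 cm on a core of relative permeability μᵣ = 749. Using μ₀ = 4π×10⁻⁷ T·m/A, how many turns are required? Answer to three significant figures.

N ≈ 1410 turns

A = π(d/2)² = π(1.645×10^-2 m)² = 8.501×10^-4 m².
From L = μ₀μᵣN²A/ℓ, N = √(Lℓ / (μ₀μᵣA)).
N = √[(2.76)(0.577) / ((4π×10⁻⁷)(749)×8.501×10^-4)] = √(1.990×10^6) ≈ 1410.8.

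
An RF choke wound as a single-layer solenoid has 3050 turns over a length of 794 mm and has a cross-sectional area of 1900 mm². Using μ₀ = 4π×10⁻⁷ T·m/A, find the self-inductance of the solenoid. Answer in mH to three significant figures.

L ≈ 28.0 mH

A = 1900 mm² = 1.900×10^-3 m².
For a long solenoid, L = μ₀N²A/ℓ.
L = (4π×10⁻⁷)(3050)²(1.900×10^-3)/(0.794 m) = 2.797×10^-2 H.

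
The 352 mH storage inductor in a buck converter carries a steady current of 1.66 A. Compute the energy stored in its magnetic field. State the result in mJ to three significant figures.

U ≈ 485 mJ

Stored magnetic energy: U = ½LI².
U = ½(0.352 H)(1.66 A)² = 0.485 J.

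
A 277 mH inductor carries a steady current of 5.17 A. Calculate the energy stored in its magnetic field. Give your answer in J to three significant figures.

Stored magnetic energy: U = ½LI².
U = ½(0.277 H)(5.17 A)² = 3.702 J.

U ≈ 3.70 J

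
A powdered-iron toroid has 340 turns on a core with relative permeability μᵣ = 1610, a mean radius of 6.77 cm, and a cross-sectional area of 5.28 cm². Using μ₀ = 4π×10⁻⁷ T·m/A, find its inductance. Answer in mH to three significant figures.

For a thin toroid, L = μ₀μᵣN²A/(2πR).
L = (4π×10⁻⁷)(1610)(340)²(5.280×10^-4) / (2π×6.770×10^-2 m) = 0.2903 H.

L ≈ 290 mH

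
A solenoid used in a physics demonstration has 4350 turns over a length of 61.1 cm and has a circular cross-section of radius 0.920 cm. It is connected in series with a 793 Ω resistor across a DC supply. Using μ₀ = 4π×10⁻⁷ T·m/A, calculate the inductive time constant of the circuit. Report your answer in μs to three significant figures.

A = πr² = π(9.200×10^-3 m)² = 2.659×10^-4 m².
L = μ₀N²A/ℓ = (4π×10⁻⁷)(4350)²(2.659×10^-4)/(0.611) = 1.0348×10^-2 H.
τ = L/R = (1.0348×10^-2)/(793) = 1.30497×10^-5 s.

τ ≈ 13.0 μs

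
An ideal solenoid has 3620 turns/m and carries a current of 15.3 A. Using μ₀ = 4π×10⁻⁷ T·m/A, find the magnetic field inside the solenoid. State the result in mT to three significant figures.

B ≈ 69.6 mT

Inside a long solenoid, B = μ₀nI.
B = (4π×10⁻⁷)(3.620×10^3 m⁻¹)(15.3 A) = 6.960×10^-2 T.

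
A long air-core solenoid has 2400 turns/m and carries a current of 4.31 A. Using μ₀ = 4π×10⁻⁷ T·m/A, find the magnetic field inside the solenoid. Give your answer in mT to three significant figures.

B ≈ 13.0 mT

Inside a long solenoid, B = μ₀nI.
B = (4π×10⁻⁷)(2.400×10^3 m⁻¹)(4.31 A) = 1.300×10^-2 T.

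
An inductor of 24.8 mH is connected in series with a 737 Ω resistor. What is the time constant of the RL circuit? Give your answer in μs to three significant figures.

τ = L/R = (2.480×10^-2 H)/(737 Ω) = 3.36499×10^-5 s.

τ ≈ 33.6 μs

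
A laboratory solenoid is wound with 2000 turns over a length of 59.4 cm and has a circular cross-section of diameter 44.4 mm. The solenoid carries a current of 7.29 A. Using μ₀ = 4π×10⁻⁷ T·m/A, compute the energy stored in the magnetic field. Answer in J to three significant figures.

A = π(d/2)² = π(2.220×10^-2 m)² = 1.548×10^-3 m².
L = μ₀N²A/ℓ = (4π×10⁻⁷)(2000)²(1.548×10^-3)/(0.594) = 1.310×10^-2 H.
U = ½LI² = ½(1.310×10^-2)(7.29)² = 0.3481 J.

U ≈ 0.348 J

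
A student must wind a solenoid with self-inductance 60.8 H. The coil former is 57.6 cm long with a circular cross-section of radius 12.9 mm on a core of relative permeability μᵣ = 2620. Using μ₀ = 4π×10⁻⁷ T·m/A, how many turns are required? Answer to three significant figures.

N ≈ 4510 turns

A = πr² = π(1.290×10^-2 m)² = 5.228×10^-4 m².
From L = μ₀μᵣN²A/ℓ, N = √(Lℓ / (μ₀μᵣA)).
N = √[(60.8)(0.576) / ((4π×10⁻⁷)(2620)×5.228×10^-4)] = √(2.0346×10^7) ≈ 4510.7.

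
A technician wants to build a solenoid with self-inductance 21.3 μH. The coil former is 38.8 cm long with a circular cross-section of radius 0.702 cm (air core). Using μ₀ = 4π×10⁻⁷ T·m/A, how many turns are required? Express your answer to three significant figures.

A = πr² = π(7.020×10^-3 m)² = 1.548×10^-4 m².
From L = μ₀N²A/ℓ, N = √(Lℓ / (μ₀A)).
N = √[(2.130×10^-5)(0.388) / ((4π×10⁻⁷)×1.548×10^-4)] = √(4.248×10^4) ≈ 206.1.

N ≈ 206 turns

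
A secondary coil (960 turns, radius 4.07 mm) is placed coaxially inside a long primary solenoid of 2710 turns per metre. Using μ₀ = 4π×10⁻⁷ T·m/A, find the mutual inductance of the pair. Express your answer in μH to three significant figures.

The outer solenoid produces a uniform field B₁ = μ₀n₁I₁ across the inner coil,
so the flux linkage is N₂Φ = N₂B₁A₂ = μ₀n₁N₂A₂·I₁, giving M = μ₀n₁N₂A₂.
A₂ = πr² = π(4.070×10^-3 m)² = 5.204×10^-5 m².
M = (4π×10⁻⁷)(2710)(960)(5.204×10^-5) = 1.701×10^-4 H.

M ≈ 170 μH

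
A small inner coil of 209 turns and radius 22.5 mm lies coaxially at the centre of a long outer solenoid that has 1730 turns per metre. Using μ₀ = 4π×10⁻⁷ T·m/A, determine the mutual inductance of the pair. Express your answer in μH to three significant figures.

M ≈ 723 μH

The outer solenoid produces a uniform field B₁ = μ₀n₁I₁ across the inner coil,
so the flux linkage is N₂Φ = N₂B₁A₂ = μ₀n₁N₂A₂·I₁, giving M = μ₀n₁N₂A₂.
A₂ = πr² = π(2.250×10^-2 m)² = 1.590×10^-3 m².
M = (4π×10⁻⁷)(1730)(209)(1.590×10^-3) = 7.226×10^-4 H.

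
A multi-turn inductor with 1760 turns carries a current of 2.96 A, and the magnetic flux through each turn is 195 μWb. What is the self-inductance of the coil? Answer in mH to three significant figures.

Self-inductance is defined by L = NΦ_B/I (flux linkage over current).
L = (1760)(1.950×10^-4 Wb)/(2.96 A) = 0.1159 H.

L ≈ 116 mH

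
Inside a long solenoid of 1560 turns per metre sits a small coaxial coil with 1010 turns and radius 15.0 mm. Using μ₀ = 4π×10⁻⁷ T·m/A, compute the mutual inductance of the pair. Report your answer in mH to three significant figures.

M ≈ 1.40 mH

The outer solenoid produces a uniform field B₁ = μ₀n₁I₁ across the inner coil,
so the flux linkage is N₂Φ = N₂B₁A₂ = μ₀n₁N₂A₂·I₁, giving M = μ₀n₁N₂A₂.
A₂ = πr² = π(1.500×10^-2 m)² = 7.069×10^-4 m².
M = (4π×10⁻⁷)(1560)(1010)(7.069×10^-4) = 1.400×10^-3 H.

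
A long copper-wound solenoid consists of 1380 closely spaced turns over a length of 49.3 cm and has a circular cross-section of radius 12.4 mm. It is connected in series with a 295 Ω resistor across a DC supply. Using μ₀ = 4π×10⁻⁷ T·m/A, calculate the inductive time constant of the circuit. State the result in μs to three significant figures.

τ ≈ 7.95 μs

A = πr² = π(1.240×10^-2 m)² = 4.831×10^-4 m².
L = μ₀N²A/ℓ = (4π×10⁻⁷)(1380)²(4.831×10^-4)/(0.493) = 2.3448×10^-3 H.
τ = L/R = (2.3448×10^-3)/(295) = 7.949×10^-6 s.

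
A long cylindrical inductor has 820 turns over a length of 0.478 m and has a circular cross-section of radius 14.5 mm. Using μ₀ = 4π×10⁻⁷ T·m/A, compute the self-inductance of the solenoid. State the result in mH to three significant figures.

L ≈ 1.17 mH

A = πr² = π(1.450×10^-2 m)² = 6.605×10^-4 m².
For a long solenoid, L = μ₀N²A/ℓ.
L = (4π×10⁻⁷)(820)²(6.605×10^-4)/(0.478 m) = 1.168×10^-3 H.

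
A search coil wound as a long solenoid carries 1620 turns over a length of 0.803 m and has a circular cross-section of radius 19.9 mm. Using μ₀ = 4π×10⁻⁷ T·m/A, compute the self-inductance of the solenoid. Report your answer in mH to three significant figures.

L ≈ 5.11 mH

A = πr² = π(1.990×10^-2 m)² = 1.244×10^-3 m².
For a long solenoid, L = μ₀N²A/ℓ.
L = (4π×10⁻⁷)(1620)²(1.244×10^-3)/(0.803 m) = 5.110×10^-3 H.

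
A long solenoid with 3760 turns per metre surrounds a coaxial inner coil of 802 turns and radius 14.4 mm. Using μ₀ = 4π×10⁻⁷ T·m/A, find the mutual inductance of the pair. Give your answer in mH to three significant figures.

M ≈ 2.47 mH

The outer solenoid produces a uniform field B₁ = μ₀n₁I₁ across the inner coil,
so the flux linkage is N₂Φ = N₂B₁A₂ = μ₀n₁N₂A₂·I₁, giving M = μ₀n₁N₂A₂.
A₂ = πr² = π(1.440×10^-2 m)² = 6.514×10^-4 m².
M = (4π×10⁻⁷)(3760)(802)(6.514×10^-4) = 2.469×10^-3 H.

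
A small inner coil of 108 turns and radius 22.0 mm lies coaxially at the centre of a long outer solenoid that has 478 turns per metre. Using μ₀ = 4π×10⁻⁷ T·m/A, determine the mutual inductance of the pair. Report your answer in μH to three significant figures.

M ≈ 98.6 μH

The outer solenoid produces a uniform field B₁ = μ₀n₁I₁ across the inner coil,
so the flux linkage is N₂Φ = N₂B₁A₂ = μ₀n₁N₂A₂·I₁, giving M = μ₀n₁N₂A₂.
A₂ = πr² = π(2.200×10^-2 m)² = 1.521×10^-3 m².
M = (4π×10⁻⁷)(478)(108)(1.521×10^-3) = 9.864×10^-5 H.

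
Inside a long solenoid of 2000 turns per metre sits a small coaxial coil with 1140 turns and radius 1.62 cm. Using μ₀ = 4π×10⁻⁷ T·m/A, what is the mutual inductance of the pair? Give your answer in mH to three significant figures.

The outer solenoid produces a uniform field B₁ = μ₀n₁I₁ across the inner coil,
so the flux linkage is N₂Φ = N₂B₁A₂ = μ₀n₁N₂A₂·I₁, giving M = μ₀n₁N₂A₂.
A₂ = πr² = π(1.620×10^-2 m)² = 8.2448×10^-4 m².
M = (4π×10⁻⁷)(2000)(1140)(8.2448×10^-4) = 2.362×10^-3 H.

M ≈ 2.36 mH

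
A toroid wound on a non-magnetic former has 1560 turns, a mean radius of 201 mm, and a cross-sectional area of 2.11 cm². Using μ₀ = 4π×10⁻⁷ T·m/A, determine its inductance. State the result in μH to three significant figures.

For a thin toroid, L = μ₀N²A/(2πR).
L = (4π×10⁻⁷)(1560)²(2.110×10^-4) / (2π×0.201 m) = 5.109×10^-4 H.

L ≈ 511 μH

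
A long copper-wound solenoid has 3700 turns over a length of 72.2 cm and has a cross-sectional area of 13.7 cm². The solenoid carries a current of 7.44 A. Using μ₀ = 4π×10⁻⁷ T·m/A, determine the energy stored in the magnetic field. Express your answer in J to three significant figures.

A = 13.7 cm² = 1.370×10^-3 m².
L = μ₀N²A/ℓ = (4π×10⁻⁷)(3700)²(1.370×10^-3)/(0.722) = 3.264×10^-2 H.
U = ½LI² = ½(3.264×10^-2)(7.44)² = 0.90347 J.

U ≈ 0.903 J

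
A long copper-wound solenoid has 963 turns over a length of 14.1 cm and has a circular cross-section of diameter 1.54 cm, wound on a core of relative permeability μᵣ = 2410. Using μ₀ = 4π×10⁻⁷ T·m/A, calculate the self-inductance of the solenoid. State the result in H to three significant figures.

L ≈ 3.71 H

A = π(d/2)² = π(7.700×10^-3 m)² = 1.863×10^-4 m².
For a long solenoid, L = μ₀μᵣN²A/ℓ.
L = (4π×10⁻⁷)(2410)(963)²(1.863×10^-4)/(0.141 m) = 3.71 H.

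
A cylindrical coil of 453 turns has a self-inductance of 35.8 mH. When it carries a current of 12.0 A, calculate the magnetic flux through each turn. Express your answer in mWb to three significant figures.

From L = NΦ_B/I, the flux per turn is Φ_B = LI/N.
Φ_B = (3.580×10^-2 H)(12.0 A)/453 = 9.483×10^-4 Wb.

Φ_B ≈ 0.948 mWb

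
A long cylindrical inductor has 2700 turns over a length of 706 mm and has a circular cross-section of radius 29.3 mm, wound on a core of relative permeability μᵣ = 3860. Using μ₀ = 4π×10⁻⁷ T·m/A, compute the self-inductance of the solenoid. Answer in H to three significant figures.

L ≈ 135 H

A = πr² = π(2.930×10^-2 m)² = 2.697×10^-3 m².
For a long solenoid, L = μ₀μᵣN²A/ℓ.
L = (4π×10⁻⁷)(3860)(2700)²(2.697×10^-3)/(0.706 m) = 135.1 H.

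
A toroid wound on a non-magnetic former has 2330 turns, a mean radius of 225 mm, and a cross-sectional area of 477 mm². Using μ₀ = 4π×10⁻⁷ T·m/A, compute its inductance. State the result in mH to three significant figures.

L ≈ 2.30 mH

For a thin toroid, L = μ₀N²A/(2πR).
L = (4π×10⁻⁷)(2330)²(4.770×10^-4) / (2π×0.225 m) = 2.302×10^-3 H.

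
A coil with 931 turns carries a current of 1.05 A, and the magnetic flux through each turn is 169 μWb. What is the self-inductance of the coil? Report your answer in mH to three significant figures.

L ≈ 150 mH

Self-inductance is defined by L = NΦ_B/I (flux linkage over current).
L = (931)(1.690×10^-4 Wb)/(1.05 A) = 0.1498 H.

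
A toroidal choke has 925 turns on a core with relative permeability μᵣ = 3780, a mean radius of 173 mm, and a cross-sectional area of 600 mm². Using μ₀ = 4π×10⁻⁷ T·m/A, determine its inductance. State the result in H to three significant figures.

For a thin toroid, L = μ₀μᵣN²A/(2πR).
L = (4π×10⁻⁷)(3780)(925)²(6.000×10^-4) / (2π×0.173 m) = 2.243 H.

L ≈ 2.24 H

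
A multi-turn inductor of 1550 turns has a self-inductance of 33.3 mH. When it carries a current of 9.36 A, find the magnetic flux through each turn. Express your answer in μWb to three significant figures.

Φ_B ≈ 201 μWb

From L = NΦ_B/I, the flux per turn is Φ_B = LI/N.
Φ_B = (3.330×10^-2 H)(9.36 A)/1550 = 2.011×10^-4 Wb.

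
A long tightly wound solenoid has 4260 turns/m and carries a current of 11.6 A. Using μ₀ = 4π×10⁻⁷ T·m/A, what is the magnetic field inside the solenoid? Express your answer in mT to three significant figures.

B ≈ 62.1 mT

Inside a long solenoid, B = μ₀nI.
B = (4π×10⁻⁷)(4.260×10^3 m⁻¹)(11.6 A) = 6.210×10^-2 T.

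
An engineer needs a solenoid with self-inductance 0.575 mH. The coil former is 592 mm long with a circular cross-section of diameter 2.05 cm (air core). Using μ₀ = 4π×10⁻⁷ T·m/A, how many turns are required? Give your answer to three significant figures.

N ≈ 906 turns

A = π(d/2)² = π(1.025×10^-2 m)² = 3.301×10^-4 m².
From L = μ₀N²A/ℓ, N = √(Lℓ / (μ₀A)).
N = √[(5.750×10^-4)(0.592) / ((4π×10⁻⁷)×3.301×10^-4)] = √(8.207×10^5) ≈ 905.9.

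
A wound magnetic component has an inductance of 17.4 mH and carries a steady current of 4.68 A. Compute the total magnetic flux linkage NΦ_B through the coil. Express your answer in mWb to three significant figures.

NΦ_B ≈ 81.4 mWb

From L = NΦ_B/I, the flux linkage is NΦ_B = LI.
NΦ_B = (1.740×10^-2 H)(4.68 A) = 8.143×10^-2 Wb.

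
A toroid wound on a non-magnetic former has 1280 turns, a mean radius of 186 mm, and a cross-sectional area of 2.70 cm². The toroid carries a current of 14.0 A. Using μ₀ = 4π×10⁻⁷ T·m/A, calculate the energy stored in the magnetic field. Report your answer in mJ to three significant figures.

U ≈ 46.6 mJ

L = μ₀N²A/(2πR) = (4π×10⁻⁷)(1280)²(2.700×10^-4)/(2π×0.186) = 4.757×10^-4 H.
U = ½LI² = ½(4.757×10^-4)(14.0)² = 4.662×10^-2 J.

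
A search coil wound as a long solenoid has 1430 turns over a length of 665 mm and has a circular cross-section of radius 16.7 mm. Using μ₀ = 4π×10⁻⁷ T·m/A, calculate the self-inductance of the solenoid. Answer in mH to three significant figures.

L ≈ 3.39 mH

A = πr² = π(1.670×10^-2 m)² = 8.762×10^-4 m².
For a long solenoid, L = μ₀N²A/ℓ.
L = (4π×10⁻⁷)(1430)²(8.762×10^-4)/(0.665 m) = 3.386×10^-3 H.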